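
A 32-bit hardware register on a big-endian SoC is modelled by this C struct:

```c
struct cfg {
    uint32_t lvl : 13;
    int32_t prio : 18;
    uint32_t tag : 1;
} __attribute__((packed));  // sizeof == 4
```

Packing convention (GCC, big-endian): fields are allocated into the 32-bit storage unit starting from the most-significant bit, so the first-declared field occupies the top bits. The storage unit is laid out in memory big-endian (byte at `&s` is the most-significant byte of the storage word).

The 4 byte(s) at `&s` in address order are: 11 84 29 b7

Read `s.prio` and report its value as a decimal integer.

-125733

[0]=0x11 [1]=0x84 [2]=0x29 [3]=0xb7 (big-endian) → word 0x118429b7
lvl [19+:13] = (word>>19) & 0x1fff = 560
prio [1+:18] = (word>>1) & 0x3ffff = 136411  ←
tag [0+:1] = (word>>0) & 0x1 = 1
prio signed 18b, MSB=1: 136411 - 262144 = -125733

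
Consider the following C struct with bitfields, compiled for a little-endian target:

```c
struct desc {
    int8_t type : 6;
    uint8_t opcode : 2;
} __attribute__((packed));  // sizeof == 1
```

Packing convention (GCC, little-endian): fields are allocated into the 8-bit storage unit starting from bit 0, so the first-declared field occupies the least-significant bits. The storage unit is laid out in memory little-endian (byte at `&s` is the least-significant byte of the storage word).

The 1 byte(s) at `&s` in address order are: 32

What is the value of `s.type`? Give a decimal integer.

[0]=0x32 (little-endian) → word 0x32
type:6 @ bit 0 → (0x32>>0)&0x3f = 0x32  ←
opcode:2 @ bit 6 → (0x32>>6)&0x3 = 0x0
type signed 6b, MSB=1: 50 - 64 = -14

-14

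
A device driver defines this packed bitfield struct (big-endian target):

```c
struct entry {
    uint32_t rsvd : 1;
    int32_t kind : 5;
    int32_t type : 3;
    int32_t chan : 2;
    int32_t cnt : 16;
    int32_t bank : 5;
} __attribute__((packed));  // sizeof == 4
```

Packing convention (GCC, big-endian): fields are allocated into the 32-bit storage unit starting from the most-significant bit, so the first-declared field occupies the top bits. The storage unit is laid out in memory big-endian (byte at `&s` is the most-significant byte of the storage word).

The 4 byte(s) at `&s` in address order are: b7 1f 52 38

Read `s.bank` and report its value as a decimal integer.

[0]=0xb7 [1]=0x1f [2]=0x52 [3]=0x38 (big-endian) → word 0xb71f5238
rsvd:1 @ bit 31 → (0xb71f5238>>31)&0x1 = 0x1
kind:5 @ bit 26 → (0xb71f5238>>26)&0x1f = 0xd
type:3 @ bit 23 → (0xb71f5238>>23)&0x7 = 0x6
chan:2 @ bit 21 → (0xb71f5238>>21)&0x3 = 0x0
cnt:16 @ bit 5 → (0xb71f5238>>5)&0xffff = 0xfa91
bank:5 @ bit 0 → (0xb71f5238>>0)&0x1f = 0x18  ←
bank signed 5b, MSB=1: 24 - 32 = -8

-8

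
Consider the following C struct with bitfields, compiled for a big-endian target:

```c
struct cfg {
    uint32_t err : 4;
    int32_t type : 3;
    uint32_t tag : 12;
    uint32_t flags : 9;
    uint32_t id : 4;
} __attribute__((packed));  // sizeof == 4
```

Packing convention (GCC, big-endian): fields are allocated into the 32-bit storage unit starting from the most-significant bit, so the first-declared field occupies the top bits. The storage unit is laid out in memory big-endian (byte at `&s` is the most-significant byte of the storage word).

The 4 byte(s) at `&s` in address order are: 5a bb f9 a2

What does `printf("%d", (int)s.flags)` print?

410

[0]=0x5a [1]=0xbb [2]=0xf9 [3]=0xa2 (big-endian) → word 0x5abbf9a2
err [28+:4] = (word>>28) & 0xf = 5
type [25+:3] = (word>>25) & 0x7 = 5
tag [13+:12] = (word>>13) & 0xfff = 1503
flags [4+:9] = (word>>4) & 0x1ff = 410  ←
id [0+:4] = (word>>0) & 0xf = 2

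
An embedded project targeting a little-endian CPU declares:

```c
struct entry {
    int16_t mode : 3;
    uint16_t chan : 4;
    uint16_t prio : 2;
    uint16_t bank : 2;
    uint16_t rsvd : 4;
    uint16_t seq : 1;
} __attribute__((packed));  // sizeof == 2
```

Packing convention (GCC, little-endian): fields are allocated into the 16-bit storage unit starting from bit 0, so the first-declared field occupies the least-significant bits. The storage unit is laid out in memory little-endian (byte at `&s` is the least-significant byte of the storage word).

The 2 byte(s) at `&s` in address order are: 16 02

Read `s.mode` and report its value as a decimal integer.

[0]=0x16 [1]=0x02 (little-endian) → word 0x0216
mode:3 @ bit 0 → (0x0216>>0)&0x7 = 0x6  ←
chan:4 @ bit 3 → (0x0216>>3)&0xf = 0x2
prio:2 @ bit 7 → (0x0216>>7)&0x3 = 0x0
bank:2 @ bit 9 → (0x0216>>9)&0x3 = 0x1
rsvd:4 @ bit 11 → (0x0216>>11)&0xf = 0x0
seq:1 @ bit 15 → (0x0216>>15)&0x1 = 0x0
mode signed 3b, MSB=1: 6 - 8 = -2

-2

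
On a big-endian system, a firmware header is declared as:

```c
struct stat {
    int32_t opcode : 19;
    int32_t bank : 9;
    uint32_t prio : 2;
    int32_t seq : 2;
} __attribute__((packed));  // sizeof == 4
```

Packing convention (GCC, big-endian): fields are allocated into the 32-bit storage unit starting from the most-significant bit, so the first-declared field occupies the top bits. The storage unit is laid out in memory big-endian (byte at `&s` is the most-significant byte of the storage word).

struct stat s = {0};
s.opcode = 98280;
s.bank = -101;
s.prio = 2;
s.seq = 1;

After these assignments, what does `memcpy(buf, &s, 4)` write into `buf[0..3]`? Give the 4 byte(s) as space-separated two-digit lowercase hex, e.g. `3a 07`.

opcode (19b) val=98280 bits=0x17fe8 at bit 13: 0x2ffd0000
bank (9b) val=-101 bits=0x19b at bit 4: 0x2ffd19b0
prio (2b) val=2 bits=0x2 at bit 2: 0x2ffd19b8
seq (2b) val=1 bits=0x1 at bit 0: 0x2ffd19b9
word = 0x2ffd19b9 → big-endian bytes:
  [0]=0x2f  [1]=0xfd  [2]=0x19  [3]=0xb9

2f fd 19 b9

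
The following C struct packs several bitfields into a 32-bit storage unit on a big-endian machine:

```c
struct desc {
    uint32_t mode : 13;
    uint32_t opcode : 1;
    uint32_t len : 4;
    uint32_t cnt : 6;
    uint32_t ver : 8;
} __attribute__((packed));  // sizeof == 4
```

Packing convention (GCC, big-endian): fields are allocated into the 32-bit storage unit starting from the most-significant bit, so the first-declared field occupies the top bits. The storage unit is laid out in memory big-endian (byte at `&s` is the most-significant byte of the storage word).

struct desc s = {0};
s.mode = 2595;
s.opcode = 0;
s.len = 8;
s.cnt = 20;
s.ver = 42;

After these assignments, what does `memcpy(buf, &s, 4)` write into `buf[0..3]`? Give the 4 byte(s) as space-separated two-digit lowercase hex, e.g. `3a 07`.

51 1a 14 2a

mode (13b) val=2595 bits=0xa23 at bit 19: 0x51180000
opcode (1b) val=0 bits=0x0 at bit 18: 0x51180000
len (4b) val=8 bits=0x8 at bit 14: 0x511a0000
cnt (6b) val=20 bits=0x14 at bit 8: 0x511a1400
ver (8b) val=42 bits=0x2a at bit 0: 0x511a142a
word = 0x511a142a → big-endian bytes:
  [0]=0x51  [1]=0x1a  [2]=0x14  [3]=0x2a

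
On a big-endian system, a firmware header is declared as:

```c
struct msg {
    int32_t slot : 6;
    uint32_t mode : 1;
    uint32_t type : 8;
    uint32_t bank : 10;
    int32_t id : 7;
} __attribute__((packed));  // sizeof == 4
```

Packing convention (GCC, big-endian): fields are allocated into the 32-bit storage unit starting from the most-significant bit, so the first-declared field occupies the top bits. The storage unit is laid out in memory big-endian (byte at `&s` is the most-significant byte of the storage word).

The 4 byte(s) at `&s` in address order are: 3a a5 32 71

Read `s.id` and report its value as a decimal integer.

-15

[0]=0x3a [1]=0xa5 [2]=0x32 [3]=0x71 (big-endian) → word 0x3aa53271
slot [26+:6] = (word>>26) & 0x3f = 14
mode [25+:1] = (word>>25) & 0x1 = 1
type [17+:8] = (word>>17) & 0xff = 82
bank [7+:10] = (word>>7) & 0x3ff = 612
id [0+:7] = (word>>0) & 0x7f = 113  ←
id signed 7b, MSB=1: 113 - 128 = -15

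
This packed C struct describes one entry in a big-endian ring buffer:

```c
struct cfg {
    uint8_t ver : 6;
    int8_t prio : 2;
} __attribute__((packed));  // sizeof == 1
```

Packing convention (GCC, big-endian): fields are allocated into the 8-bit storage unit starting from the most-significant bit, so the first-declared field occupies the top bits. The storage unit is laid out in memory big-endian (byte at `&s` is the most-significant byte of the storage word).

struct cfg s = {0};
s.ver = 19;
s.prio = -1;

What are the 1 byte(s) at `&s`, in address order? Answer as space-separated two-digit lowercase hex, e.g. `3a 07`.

ver:6 = 19 → 0x13 << 2 → word 0x4c
prio:2 = -1 → 0x3 << 0 → word 0x4f
word = 0x4f → big-endian bytes:
  [0]=0x4f

4f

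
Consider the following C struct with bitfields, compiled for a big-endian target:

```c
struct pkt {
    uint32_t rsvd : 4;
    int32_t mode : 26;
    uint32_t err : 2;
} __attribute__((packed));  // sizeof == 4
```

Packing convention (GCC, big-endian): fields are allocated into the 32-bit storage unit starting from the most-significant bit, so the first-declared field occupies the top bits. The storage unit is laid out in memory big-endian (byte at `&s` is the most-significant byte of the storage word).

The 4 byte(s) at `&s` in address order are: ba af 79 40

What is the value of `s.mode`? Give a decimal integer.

[0]=0xba [1]=0xaf [2]=0x79 [3]=0x40 (big-endian) → word 0xbaaf7940
rsvd [28+:4] = (word>>28) & 0xf = 11
mode [2+:26] = (word>>2) & 0x3ffffff = 44818000  ←
err [0+:2] = (word>>0) & 0x3 = 0
mode signed 26b, MSB=1: 44818000 - 67108864 = -22290864

-22290864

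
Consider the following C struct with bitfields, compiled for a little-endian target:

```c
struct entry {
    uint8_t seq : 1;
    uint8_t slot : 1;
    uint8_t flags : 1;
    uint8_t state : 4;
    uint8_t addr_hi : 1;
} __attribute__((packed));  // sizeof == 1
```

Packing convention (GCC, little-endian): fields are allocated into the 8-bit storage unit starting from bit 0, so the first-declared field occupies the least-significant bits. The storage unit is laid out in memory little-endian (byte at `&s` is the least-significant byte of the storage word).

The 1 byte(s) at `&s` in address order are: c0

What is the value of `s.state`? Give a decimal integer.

[0]=0xc0 (little-endian) → word 0xc0
seq:1 @ bit 0 → (0xc0>>0)&0x1 = 0x0
slot:1 @ bit 1 → (0xc0>>1)&0x1 = 0x0
flags:1 @ bit 2 → (0xc0>>2)&0x1 = 0x0
state:4 @ bit 3 → (0xc0>>3)&0xf = 0x8  ←
addr_hi:1 @ bit 7 → (0xc0>>7)&0x1 = 0x1

8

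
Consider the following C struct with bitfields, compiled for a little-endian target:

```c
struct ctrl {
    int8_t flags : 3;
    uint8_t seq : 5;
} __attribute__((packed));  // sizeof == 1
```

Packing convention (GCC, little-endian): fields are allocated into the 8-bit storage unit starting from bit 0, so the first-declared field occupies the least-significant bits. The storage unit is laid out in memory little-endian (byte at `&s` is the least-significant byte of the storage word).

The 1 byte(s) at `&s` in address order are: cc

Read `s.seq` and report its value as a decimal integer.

[0]=0xcc (little-endian) → word 0xcc
flags [0+:3] = (word>>0) & 0x7 = 4
seq [3+:5] = (word>>3) & 0x1f = 25  ←

25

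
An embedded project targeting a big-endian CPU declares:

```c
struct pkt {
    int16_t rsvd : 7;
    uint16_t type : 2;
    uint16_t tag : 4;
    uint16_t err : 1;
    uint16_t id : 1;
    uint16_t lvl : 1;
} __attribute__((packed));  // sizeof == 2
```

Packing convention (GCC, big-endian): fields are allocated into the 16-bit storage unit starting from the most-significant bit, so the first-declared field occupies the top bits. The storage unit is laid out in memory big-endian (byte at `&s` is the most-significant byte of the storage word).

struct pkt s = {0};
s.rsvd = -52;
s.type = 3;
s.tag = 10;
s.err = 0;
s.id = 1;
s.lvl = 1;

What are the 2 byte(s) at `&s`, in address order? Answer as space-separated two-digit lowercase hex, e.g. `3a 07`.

[9+:7] rsvd=-52 & 0x7f = 0x4c; word=0x9800
[7+:2] type=3 & 0x3 = 0x3; word=0x9980
[3+:4] tag=10 & 0xf = 0xa; word=0x99d0
[2+:1] err=0 & 0x1 = 0x0; word=0x99d0
[1+:1] id=1 & 0x1 = 0x1; word=0x99d2
[0+:1] lvl=1 & 0x1 = 0x1; word=0x99d3
word = 0x99d3 → big-endian bytes:
  [0]=0x99  [1]=0xd3

99 d3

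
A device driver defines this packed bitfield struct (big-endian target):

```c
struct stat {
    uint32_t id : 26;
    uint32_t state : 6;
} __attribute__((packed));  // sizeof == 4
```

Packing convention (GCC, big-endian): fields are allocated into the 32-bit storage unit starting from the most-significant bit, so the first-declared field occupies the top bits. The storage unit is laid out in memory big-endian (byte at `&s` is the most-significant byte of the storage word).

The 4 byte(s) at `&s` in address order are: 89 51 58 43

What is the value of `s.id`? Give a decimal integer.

[0]=0x89 [1]=0x51 [2]=0x58 [3]=0x43 (big-endian) → word 0x89515843
id:26 @ bit 6 → (0x89515843>>6)&0x3ffffff = 0x2254561  ←
state:6 @ bit 0 → (0x89515843>>0)&0x3f = 0x3

35997025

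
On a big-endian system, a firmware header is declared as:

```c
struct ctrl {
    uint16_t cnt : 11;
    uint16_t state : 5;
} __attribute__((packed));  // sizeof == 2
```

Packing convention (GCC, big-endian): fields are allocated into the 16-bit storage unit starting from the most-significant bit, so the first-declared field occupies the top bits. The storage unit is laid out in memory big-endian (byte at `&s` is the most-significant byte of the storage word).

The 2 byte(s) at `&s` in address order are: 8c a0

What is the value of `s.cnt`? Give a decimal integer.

[0]=0x8c [1]=0xa0 (big-endian) → word 0x8ca0
cnt:11 @ bit 5 → (0x8ca0>>5)&0x7ff = 0x465  ←
state:5 @ bit 0 → (0x8ca0>>0)&0x1f = 0x0

1125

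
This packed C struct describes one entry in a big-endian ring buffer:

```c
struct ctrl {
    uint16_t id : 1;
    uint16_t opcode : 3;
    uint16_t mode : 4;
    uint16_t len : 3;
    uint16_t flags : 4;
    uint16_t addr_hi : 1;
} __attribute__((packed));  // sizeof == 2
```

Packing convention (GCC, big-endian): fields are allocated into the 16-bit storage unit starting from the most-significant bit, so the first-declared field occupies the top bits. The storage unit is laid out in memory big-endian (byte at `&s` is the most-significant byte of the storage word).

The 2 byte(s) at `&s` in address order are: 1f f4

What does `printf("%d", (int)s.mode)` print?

15

[0]=0x1f [1]=0xf4 (big-endian) → word 0x1ff4
id [15+:1] = (word>>15) & 0x1 = 0
opcode [12+:3] = (word>>12) & 0x7 = 1
mode [8+:4] = (word>>8) & 0xf = 15  ←
len [5+:3] = (word>>5) & 0x7 = 7
flags [1+:4] = (word>>1) & 0xf = 10
addr_hi [0+:1] = (word>>0) & 0x1 = 0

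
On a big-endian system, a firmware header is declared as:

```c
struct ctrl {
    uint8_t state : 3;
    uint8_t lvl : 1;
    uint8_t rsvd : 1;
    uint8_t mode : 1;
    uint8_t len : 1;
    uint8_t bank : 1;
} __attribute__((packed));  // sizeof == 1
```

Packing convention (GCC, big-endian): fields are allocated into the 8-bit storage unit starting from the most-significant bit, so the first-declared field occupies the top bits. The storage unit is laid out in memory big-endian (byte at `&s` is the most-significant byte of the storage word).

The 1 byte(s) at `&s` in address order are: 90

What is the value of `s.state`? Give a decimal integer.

4

[0]=0x90 (big-endian) → word 0x90
state:3 @ bit 5 → (0x90>>5)&0x7 = 0x4  ←
lvl:1 @ bit 4 → (0x90>>4)&0x1 = 0x1
rsvd:1 @ bit 3 → (0x90>>3)&0x1 = 0x0
mode:1 @ bit 2 → (0x90>>2)&0x1 = 0x0
len:1 @ bit 1 → (0x90>>1)&0x1 = 0x0
bank:1 @ bit 0 → (0x90>>0)&0x1 = 0x0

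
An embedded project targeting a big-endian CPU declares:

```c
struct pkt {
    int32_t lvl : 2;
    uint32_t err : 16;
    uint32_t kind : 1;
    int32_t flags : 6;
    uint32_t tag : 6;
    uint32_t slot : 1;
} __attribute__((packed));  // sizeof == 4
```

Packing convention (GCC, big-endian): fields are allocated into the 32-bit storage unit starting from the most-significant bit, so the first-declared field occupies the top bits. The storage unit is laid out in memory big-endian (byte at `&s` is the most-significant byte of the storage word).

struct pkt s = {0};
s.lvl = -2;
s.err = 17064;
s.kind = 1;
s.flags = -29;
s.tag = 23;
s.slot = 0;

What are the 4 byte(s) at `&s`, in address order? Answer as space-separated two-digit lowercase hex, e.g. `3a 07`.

90 aa 31 ae

lvl (2b) val=-2 bits=0x2 at bit 30: 0x80000000
err (16b) val=17064 bits=0x42a8 at bit 14: 0x90aa0000
kind (1b) val=1 bits=0x1 at bit 13: 0x90aa2000
flags (6b) val=-29 bits=0x23 at bit 7: 0x90aa3180
tag (6b) val=23 bits=0x17 at bit 1: 0x90aa31ae
slot (1b) val=0 bits=0x0 at bit 0: 0x90aa31ae
word = 0x90aa31ae → big-endian bytes:
  [0]=0x90  [1]=0xaa  [2]=0x31  [3]=0xae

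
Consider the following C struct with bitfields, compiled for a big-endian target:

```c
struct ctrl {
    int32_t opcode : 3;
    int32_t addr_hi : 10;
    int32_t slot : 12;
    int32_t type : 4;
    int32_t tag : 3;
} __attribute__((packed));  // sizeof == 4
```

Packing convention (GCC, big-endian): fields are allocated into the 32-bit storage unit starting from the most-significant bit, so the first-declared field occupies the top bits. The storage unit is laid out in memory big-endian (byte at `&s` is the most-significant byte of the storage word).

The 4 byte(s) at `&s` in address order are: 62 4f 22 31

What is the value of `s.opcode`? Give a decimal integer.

3

[0]=0x62 [1]=0x4f [2]=0x22 [3]=0x31 (big-endian) → word 0x624f2231
opcode:3 @ bit 29 → (0x624f2231>>29)&0x7 = 0x3  ←
addr_hi:10 @ bit 19 → (0x624f2231>>19)&0x3ff = 0x49
slot:12 @ bit 7 → (0x624f2231>>7)&0xfff = 0xe44
type:4 @ bit 3 → (0x624f2231>>3)&0xf = 0x6
tag:3 @ bit 0 → (0x624f2231>>0)&0x7 = 0x1
opcode signed 3b, MSB=0: value = 3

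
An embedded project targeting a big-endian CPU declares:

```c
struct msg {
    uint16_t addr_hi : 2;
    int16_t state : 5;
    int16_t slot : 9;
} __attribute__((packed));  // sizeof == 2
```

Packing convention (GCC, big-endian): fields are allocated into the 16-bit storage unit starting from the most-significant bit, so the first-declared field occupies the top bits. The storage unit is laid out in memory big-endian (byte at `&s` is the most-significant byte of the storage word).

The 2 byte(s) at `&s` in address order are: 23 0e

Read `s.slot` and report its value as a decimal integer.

[0]=0x23 [1]=0x0e (big-endian) → word 0x230e
addr_hi [14+:2] = (word>>14) & 0x3 = 0
state [9+:5] = (word>>9) & 0x1f = 17
slot [0+:9] = (word>>0) & 0x1ff = 270  ←
slot signed 9b, MSB=1: 270 - 512 = -242

-242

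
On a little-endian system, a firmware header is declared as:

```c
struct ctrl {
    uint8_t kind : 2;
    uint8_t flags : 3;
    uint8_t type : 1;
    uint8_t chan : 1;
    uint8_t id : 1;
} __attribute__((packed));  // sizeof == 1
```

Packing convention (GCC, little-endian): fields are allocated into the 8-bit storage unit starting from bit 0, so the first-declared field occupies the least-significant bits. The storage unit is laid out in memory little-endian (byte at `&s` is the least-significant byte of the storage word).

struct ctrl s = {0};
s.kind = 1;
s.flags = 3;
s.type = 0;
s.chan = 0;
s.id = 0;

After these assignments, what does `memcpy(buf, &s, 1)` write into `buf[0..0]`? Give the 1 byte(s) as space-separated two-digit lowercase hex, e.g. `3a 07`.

0d

[0+:2] kind=1 & 0x3 = 0x1; word=0x01
[2+:3] flags=3 & 0x7 = 0x3; word=0x0d
[5+:1] type=0 & 0x1 = 0x0; word=0x0d
[6+:1] chan=0 & 0x1 = 0x0; word=0x0d
[7+:1] id=0 & 0x1 = 0x0; word=0x0d
word = 0x0d → little-endian bytes:
  [0]=0x0d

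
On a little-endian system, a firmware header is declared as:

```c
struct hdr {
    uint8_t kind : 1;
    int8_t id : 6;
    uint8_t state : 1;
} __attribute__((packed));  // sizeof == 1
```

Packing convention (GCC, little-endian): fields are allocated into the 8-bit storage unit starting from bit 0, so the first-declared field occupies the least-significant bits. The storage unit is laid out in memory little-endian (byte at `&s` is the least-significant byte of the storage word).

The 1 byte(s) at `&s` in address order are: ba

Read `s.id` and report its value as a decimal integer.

29

[0]=0xba (little-endian) → word 0xba
kind:1 @ bit 0 → (0xba>>0)&0x1 = 0x0
id:6 @ bit 1 → (0xba>>1)&0x3f = 0x1d  ←
state:1 @ bit 7 → (0xba>>7)&0x1 = 0x1
id signed 6b, MSB=0: value = 29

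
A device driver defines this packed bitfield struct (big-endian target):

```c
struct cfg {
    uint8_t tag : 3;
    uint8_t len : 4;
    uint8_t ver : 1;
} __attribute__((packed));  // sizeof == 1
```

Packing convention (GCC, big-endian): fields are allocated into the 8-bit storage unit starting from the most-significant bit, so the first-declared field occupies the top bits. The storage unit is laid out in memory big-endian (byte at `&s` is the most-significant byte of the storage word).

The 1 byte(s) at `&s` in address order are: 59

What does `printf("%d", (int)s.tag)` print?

[0]=0x59 (big-endian) → word 0x59
tag:3 @ bit 5 → (0x59>>5)&0x7 = 0x2  ←
len:4 @ bit 1 → (0x59>>1)&0xf = 0xc
ver:1 @ bit 0 → (0x59>>0)&0x1 = 0x1

2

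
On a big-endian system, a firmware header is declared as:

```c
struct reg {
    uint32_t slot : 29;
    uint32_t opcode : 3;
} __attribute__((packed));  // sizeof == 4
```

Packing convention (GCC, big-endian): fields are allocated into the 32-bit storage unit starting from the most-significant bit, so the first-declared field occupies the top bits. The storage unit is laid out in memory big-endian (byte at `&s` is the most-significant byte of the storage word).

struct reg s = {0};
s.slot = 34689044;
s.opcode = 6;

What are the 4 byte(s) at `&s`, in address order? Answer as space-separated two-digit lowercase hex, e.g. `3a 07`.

10 8a 80 a6

slot:29 = 34689044 → 0x2115014 << 3 → word 0x108a80a0
opcode:3 = 6 → 0x6 << 0 → word 0x108a80a6
word = 0x108a80a6 → big-endian bytes:
  [0]=0x10  [1]=0x8a  [2]=0x80  [3]=0xa6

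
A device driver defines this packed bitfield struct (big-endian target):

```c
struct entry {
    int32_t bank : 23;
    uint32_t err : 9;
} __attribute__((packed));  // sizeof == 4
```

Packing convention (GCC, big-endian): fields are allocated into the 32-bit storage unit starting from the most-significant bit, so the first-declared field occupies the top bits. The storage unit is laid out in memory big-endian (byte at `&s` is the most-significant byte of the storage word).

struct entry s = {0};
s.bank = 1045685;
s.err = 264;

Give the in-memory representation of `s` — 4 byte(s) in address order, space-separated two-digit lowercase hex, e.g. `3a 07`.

bank:23 = 1045685 → 0xff4b5 << 9 → word 0x1fe96a00
err:9 = 264 → 0x108 << 0 → word 0x1fe96b08
word = 0x1fe96b08 → big-endian bytes:
  [0]=0x1f  [1]=0xe9  [2]=0x6b  [3]=0x08

1f e9 6b 08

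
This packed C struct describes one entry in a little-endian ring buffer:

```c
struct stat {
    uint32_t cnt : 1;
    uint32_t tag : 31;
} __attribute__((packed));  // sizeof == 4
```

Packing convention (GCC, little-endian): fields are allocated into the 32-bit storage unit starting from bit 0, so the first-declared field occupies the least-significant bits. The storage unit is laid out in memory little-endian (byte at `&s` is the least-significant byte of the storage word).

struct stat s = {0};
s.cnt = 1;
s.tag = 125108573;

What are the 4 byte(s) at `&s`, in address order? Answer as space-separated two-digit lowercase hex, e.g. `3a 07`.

bb 02 ea 0e

cnt:1 = 1 → 0x1 << 0 → word 0x00000001
tag:31 = 125108573 → 0x775015d << 1 → word 0x0eea02bb
word = 0x0eea02bb → little-endian bytes:
  [0]=0xbb  [1]=0x02  [2]=0xea  [3]=0x0e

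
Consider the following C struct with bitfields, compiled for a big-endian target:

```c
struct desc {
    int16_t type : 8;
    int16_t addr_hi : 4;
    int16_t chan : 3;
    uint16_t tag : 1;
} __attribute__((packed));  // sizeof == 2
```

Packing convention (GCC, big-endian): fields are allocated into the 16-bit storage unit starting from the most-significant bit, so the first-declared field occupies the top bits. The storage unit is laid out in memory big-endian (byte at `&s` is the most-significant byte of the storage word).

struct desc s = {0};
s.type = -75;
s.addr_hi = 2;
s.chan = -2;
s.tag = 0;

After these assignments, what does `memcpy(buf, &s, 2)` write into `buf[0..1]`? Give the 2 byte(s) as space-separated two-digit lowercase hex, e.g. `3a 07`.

b5 2c

[8+:8] type=-75 & 0xff = 0xb5; word=0xb500
[4+:4] addr_hi=2 & 0xf = 0x2; word=0xb520
[1+:3] chan=-2 & 0x7 = 0x6; word=0xb52c
[0+:1] tag=0 & 0x1 = 0x0; word=0xb52c
word = 0xb52c → big-endian bytes:
  [0]=0xb5  [1]=0x2c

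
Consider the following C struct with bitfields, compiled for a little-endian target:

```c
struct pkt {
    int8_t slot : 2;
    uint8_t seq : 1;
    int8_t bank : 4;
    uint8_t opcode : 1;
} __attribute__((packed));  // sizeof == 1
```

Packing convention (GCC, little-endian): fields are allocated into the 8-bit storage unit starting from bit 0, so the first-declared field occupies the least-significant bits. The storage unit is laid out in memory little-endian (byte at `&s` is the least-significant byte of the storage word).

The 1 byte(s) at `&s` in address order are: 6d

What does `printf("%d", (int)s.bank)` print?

-3

[0]=0x6d (little-endian) → word 0x6d
slot:2 @ bit 0 → (0x6d>>0)&0x3 = 0x1
seq:1 @ bit 2 → (0x6d>>2)&0x1 = 0x1
bank:4 @ bit 3 → (0x6d>>3)&0xf = 0xd  ←
opcode:1 @ bit 7 → (0x6d>>7)&0x1 = 0x0
bank signed 4b, MSB=1: 13 - 16 = -3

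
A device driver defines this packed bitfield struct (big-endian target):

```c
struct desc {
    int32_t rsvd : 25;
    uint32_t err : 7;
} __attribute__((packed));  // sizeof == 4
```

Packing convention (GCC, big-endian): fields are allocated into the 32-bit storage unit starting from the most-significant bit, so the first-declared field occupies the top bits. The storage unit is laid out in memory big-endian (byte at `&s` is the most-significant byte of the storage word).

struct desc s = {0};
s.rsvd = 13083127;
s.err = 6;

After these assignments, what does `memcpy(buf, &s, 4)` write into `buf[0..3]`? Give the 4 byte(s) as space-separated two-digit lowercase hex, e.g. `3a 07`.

rsvd:25 = 13083127 → 0xc7a1f7 << 7 → word 0x63d0fb80
err:7 = 6 → 0x6 << 0 → word 0x63d0fb86
word = 0x63d0fb86 → big-endian bytes:
  [0]=0x63  [1]=0xd0  [2]=0xfb  [3]=0x86

63 d0 fb 86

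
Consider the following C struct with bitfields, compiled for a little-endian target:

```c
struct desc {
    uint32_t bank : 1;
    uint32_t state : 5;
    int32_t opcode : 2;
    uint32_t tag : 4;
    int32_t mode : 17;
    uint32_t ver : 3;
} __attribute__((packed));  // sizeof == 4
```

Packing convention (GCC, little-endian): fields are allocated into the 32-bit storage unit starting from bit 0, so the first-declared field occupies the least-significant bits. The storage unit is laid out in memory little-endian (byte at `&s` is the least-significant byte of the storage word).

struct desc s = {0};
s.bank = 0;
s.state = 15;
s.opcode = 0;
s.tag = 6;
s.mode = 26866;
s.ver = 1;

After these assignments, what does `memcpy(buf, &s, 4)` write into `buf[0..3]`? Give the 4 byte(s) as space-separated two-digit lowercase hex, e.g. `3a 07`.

1e 26 8f 26

bank (1b) val=0 bits=0x0 at bit 0: 0x00000000
state (5b) val=15 bits=0xf at bit 1: 0x0000001e
opcode (2b) val=0 bits=0x0 at bit 6: 0x0000001e
tag (4b) val=6 bits=0x6 at bit 8: 0x0000061e
mode (17b) val=26866 bits=0x68f2 at bit 12: 0x068f261e
ver (3b) val=1 bits=0x1 at bit 29: 0x268f261e
word = 0x268f261e → little-endian bytes:
  [0]=0x1e  [1]=0x26  [2]=0x8f  [3]=0x26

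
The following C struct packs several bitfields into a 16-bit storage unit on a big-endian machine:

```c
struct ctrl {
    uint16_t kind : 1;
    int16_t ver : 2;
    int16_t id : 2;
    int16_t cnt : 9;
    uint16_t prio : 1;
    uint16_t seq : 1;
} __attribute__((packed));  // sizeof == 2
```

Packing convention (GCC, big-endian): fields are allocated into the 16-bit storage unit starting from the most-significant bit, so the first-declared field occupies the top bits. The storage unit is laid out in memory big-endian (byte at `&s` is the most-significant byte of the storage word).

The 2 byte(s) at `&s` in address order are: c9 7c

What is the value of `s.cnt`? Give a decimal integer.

[0]=0xc9 [1]=0x7c (big-endian) → word 0xc97c
kind [15+:1] = (word>>15) & 0x1 = 1
ver [13+:2] = (word>>13) & 0x3 = 2
id [11+:2] = (word>>11) & 0x3 = 1
cnt [2+:9] = (word>>2) & 0x1ff = 95  ←
prio [1+:1] = (word>>1) & 0x1 = 0
seq [0+:1] = (word>>0) & 0x1 = 0
cnt signed 9b, MSB=0: value = 95

95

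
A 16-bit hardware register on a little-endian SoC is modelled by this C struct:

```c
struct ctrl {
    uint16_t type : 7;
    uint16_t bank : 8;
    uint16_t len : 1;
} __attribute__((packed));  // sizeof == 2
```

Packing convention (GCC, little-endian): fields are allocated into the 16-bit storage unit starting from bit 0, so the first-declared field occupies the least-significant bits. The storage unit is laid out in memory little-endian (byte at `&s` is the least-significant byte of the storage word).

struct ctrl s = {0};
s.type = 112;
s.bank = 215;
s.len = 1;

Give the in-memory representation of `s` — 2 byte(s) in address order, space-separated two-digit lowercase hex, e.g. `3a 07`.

f0 eb

type:7 = 112 → 0x70 << 0 → word 0x0070
bank:8 = 215 → 0xd7 << 7 → word 0x6bf0
len:1 = 1 → 0x1 << 15 → word 0xebf0
word = 0xebf0 → little-endian bytes:
  [0]=0xf0  [1]=0xeb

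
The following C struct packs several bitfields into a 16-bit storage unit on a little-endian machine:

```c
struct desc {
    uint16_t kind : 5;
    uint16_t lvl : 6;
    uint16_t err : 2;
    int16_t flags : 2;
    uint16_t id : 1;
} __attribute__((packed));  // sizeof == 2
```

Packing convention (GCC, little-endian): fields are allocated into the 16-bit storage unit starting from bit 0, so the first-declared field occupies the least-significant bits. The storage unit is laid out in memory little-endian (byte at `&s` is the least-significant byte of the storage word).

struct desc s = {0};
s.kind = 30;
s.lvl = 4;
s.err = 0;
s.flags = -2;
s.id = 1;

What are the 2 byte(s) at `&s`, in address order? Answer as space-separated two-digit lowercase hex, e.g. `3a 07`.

kind:5 = 30 → 0x1e << 0 → word 0x001e
lvl:6 = 4 → 0x4 << 5 → word 0x009e
err:2 = 0 → 0x0 << 11 → word 0x009e
flags:2 = -2 → 0x2 << 13 → word 0x409e
id:1 = 1 → 0x1 << 15 → word 0xc09e
word = 0xc09e → little-endian bytes:
  [0]=0x9e  [1]=0xc0

9e c0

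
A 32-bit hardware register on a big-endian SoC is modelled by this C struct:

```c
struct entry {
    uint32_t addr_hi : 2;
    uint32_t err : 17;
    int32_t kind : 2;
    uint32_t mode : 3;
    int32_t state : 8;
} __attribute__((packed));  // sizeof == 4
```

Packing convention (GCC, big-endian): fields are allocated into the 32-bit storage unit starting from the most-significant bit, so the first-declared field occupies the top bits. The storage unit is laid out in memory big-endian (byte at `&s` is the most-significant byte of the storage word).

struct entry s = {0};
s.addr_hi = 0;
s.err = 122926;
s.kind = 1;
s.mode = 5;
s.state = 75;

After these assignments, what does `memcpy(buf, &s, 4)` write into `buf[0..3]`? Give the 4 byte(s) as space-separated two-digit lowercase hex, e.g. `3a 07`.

3c 05 cd 4b

addr_hi (2b) val=0 bits=0x0 at bit 30: 0x00000000
err (17b) val=122926 bits=0x1e02e at bit 13: 0x3c05c000
kind (2b) val=1 bits=0x1 at bit 11: 0x3c05c800
mode (3b) val=5 bits=0x5 at bit 8: 0x3c05cd00
state (8b) val=75 bits=0x4b at bit 0: 0x3c05cd4b
word = 0x3c05cd4b → big-endian bytes:
  [0]=0x3c  [1]=0x05  [2]=0xcd  [3]=0x4b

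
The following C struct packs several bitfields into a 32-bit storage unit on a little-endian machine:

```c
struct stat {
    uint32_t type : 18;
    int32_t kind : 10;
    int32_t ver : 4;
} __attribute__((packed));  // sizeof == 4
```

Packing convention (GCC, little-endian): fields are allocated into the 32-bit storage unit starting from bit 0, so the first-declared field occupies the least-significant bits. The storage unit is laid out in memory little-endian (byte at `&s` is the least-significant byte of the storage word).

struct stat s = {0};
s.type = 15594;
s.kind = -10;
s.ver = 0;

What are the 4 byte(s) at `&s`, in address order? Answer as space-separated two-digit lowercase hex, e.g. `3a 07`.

type:18 = 15594 → 0x3cea << 0 → word 0x00003cea
kind:10 = -10 → 0x3f6 << 18 → word 0x0fd83cea
ver:4 = 0 → 0x0 << 28 → word 0x0fd83cea
word = 0x0fd83cea → little-endian bytes:
  [0]=0xea  [1]=0x3c  [2]=0xd8  [3]=0x0f

ea 3c d8 0f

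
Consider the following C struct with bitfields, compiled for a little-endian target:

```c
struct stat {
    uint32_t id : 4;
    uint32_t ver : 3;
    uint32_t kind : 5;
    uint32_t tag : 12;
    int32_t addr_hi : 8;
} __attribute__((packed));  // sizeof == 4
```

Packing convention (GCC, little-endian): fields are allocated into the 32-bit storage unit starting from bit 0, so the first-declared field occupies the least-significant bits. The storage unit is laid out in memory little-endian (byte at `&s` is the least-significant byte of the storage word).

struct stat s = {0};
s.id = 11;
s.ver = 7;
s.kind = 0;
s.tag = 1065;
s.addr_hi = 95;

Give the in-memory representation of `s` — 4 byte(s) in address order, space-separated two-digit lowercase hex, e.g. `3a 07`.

id (4b) val=11 bits=0xb at bit 0: 0x0000000b
ver (3b) val=7 bits=0x7 at bit 4: 0x0000007b
kind (5b) val=0 bits=0x0 at bit 7: 0x0000007b
tag (12b) val=1065 bits=0x429 at bit 12: 0x0042907b
addr_hi (8b) val=95 bits=0x5f at bit 24: 0x5f42907b
word = 0x5f42907b → little-endian bytes:
  [0]=0x7b  [1]=0x90  [2]=0x42  [3]=0x5f

7b 90 42 5f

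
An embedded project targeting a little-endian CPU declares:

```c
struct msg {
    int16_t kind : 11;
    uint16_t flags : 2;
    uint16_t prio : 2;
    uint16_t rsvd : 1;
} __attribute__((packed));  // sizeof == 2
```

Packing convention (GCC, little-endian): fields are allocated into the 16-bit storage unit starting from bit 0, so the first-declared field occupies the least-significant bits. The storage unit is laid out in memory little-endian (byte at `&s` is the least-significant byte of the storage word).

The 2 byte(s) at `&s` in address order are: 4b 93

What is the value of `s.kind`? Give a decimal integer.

[0]=0x4b [1]=0x93 (little-endian) → word 0x934b
kind:11 @ bit 0 → (0x934b>>0)&0x7ff = 0x34b  ←
flags:2 @ bit 11 → (0x934b>>11)&0x3 = 0x2
prio:2 @ bit 13 → (0x934b>>13)&0x3 = 0x0
rsvd:1 @ bit 15 → (0x934b>>15)&0x1 = 0x1
kind signed 11b, MSB=0: value = 843

843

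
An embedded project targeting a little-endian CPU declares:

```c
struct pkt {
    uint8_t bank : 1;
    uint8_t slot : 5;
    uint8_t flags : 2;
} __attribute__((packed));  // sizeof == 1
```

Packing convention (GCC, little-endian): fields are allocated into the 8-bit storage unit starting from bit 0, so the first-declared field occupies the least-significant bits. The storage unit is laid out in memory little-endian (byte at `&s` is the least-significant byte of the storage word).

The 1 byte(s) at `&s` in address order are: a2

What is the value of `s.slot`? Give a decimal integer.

17

[0]=0xa2 (little-endian) → word 0xa2
bank:1 @ bit 0 → (0xa2>>0)&0x1 = 0x0
slot:5 @ bit 1 → (0xa2>>1)&0x1f = 0x11  ←
flags:2 @ bit 6 → (0xa2>>6)&0x3 = 0x2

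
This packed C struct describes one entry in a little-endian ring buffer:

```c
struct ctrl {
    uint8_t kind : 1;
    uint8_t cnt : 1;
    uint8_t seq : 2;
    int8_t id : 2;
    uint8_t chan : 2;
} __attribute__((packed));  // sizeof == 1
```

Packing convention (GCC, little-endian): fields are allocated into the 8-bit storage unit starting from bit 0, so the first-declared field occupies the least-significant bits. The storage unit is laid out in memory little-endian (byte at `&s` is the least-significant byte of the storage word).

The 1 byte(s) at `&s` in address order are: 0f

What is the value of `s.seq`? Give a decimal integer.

[0]=0x0f (little-endian) → word 0x0f
kind [0+:1] = (word>>0) & 0x1 = 1
cnt [1+:1] = (word>>1) & 0x1 = 1
seq [2+:2] = (word>>2) & 0x3 = 3  ←
id [4+:2] = (word>>4) & 0x3 = 0
chan [6+:2] = (word>>6) & 0x3 = 0

3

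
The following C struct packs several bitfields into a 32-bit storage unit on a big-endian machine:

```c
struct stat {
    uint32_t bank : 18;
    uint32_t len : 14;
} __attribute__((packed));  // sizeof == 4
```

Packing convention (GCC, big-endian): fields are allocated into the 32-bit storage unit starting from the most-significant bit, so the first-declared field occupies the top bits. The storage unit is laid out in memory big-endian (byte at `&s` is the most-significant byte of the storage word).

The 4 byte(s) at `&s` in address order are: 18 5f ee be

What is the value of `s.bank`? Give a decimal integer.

[0]=0x18 [1]=0x5f [2]=0xee [3]=0xbe (big-endian) → word 0x185feebe
bank:18 @ bit 14 → (0x185feebe>>14)&0x3ffff = 0x617f  ←
len:14 @ bit 0 → (0x185feebe>>0)&0x3fff = 0x2ebe

24959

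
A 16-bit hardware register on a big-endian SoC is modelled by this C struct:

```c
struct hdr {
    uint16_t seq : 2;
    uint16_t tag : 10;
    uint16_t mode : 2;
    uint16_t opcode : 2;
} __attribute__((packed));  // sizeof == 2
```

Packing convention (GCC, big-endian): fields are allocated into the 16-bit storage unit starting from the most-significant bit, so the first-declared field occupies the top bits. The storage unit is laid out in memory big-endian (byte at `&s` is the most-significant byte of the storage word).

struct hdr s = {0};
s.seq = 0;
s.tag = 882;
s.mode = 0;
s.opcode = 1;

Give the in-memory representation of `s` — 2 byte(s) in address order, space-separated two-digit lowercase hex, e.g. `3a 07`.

[14+:2] seq=0 & 0x3 = 0x0; word=0x0000
[4+:10] tag=882 & 0x3ff = 0x372; word=0x3720
[2+:2] mode=0 & 0x3 = 0x0; word=0x3720
[0+:2] opcode=1 & 0x3 = 0x1; word=0x3721
word = 0x3721 → big-endian bytes:
  [0]=0x37  [1]=0x21

37 21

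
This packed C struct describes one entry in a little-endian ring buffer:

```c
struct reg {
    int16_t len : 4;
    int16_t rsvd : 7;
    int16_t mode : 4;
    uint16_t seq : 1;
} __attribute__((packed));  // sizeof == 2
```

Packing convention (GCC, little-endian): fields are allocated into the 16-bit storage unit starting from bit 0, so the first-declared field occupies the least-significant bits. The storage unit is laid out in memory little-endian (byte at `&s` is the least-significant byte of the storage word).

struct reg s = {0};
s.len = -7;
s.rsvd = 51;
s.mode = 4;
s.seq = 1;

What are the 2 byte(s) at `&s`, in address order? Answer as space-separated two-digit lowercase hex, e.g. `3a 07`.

[0+:4] len=-7 & 0xf = 0x9; word=0x0009
[4+:7] rsvd=51 & 0x7f = 0x33; word=0x0339
[11+:4] mode=4 & 0xf = 0x4; word=0x2339
[15+:1] seq=1 & 0x1 = 0x1; word=0xa339
word = 0xa339 → little-endian bytes:
  [0]=0x39  [1]=0xa3

39 a3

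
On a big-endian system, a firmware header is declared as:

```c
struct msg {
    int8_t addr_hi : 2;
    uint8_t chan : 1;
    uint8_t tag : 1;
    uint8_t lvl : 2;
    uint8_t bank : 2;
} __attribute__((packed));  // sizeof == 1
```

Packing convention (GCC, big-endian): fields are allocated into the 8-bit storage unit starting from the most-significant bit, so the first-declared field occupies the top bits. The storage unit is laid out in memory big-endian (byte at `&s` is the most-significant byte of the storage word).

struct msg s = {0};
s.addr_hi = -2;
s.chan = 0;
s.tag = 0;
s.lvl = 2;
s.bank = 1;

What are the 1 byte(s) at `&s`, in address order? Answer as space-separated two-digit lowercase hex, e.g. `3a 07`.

[6+:2] addr_hi=-2 & 0x3 = 0x2; word=0x80
[5+:1] chan=0 & 0x1 = 0x0; word=0x80
[4+:1] tag=0 & 0x1 = 0x0; word=0x80
[2+:2] lvl=2 & 0x3 = 0x2; word=0x88
[0+:2] bank=1 & 0x3 = 0x1; word=0x89
word = 0x89 → big-endian bytes:
  [0]=0x89

89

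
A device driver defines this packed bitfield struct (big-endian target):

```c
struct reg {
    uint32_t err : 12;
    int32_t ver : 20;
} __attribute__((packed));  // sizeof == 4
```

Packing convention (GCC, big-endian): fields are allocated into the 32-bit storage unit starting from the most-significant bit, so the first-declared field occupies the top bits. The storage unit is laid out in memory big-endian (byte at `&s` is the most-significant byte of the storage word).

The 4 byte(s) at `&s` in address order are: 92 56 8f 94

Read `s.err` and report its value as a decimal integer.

2341

[0]=0x92 [1]=0x56 [2]=0x8f [3]=0x94 (big-endian) → word 0x92568f94
err [20+:12] = (word>>20) & 0xfff = 2341  ←
ver [0+:20] = (word>>0) & 0xfffff = 429972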